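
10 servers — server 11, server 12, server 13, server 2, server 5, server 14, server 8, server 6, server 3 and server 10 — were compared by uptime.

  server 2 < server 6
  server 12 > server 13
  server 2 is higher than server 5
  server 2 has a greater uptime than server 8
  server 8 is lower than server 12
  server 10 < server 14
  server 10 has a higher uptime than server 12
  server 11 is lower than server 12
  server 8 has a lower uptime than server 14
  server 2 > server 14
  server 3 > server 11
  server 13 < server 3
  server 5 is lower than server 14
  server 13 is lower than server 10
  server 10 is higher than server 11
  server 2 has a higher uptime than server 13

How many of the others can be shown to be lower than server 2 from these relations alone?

7

The elements the relations force below server 2 are server 8, server 13, server 5, server 11, server 12, server 10, server 14 — no chain reaches any other.
That is 7.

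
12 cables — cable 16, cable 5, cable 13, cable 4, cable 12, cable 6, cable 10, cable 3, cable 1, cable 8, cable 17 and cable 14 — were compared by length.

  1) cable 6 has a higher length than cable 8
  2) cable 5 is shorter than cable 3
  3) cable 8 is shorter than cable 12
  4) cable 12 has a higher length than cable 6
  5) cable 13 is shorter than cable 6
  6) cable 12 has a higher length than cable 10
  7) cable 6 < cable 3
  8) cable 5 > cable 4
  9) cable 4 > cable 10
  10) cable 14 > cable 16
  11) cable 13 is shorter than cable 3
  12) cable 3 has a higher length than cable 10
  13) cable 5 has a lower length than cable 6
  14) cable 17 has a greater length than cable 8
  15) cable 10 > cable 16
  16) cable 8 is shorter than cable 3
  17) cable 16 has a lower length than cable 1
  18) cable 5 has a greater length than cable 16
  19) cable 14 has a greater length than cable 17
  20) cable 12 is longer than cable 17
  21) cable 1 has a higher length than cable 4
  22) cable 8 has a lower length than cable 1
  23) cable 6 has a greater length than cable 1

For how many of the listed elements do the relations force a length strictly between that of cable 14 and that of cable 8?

Chaining upward from cable 8 reaches: cable 1, cable 6, cable 17, cable 12, cable 3.
Chaining downward from cable 14 reaches: cable 16, cable 17.
Strictly between cable 8 and cable 14 are those in both lists: cable 17 — 1 element.

1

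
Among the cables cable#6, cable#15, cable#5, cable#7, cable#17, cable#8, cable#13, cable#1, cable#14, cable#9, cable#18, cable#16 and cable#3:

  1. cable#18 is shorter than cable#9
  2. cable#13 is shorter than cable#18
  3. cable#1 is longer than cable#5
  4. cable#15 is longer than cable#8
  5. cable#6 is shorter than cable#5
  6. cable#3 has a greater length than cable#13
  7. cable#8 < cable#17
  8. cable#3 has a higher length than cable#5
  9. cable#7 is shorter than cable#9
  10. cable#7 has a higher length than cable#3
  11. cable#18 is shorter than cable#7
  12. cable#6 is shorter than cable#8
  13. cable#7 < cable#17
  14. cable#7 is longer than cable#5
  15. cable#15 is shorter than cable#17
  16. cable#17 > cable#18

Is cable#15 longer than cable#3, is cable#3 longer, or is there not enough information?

undetermined

Following every chain through cable#3: above cable#3 we get cable#7, cable#9, cable#17; below cable#3 we get cable#6, cable#5, cable#13.
cable#15 is not reached, and no chain runs the other way from cable#15 to cable#3.
So the given relations leave the order of cable#3 and cable#15 undetermined.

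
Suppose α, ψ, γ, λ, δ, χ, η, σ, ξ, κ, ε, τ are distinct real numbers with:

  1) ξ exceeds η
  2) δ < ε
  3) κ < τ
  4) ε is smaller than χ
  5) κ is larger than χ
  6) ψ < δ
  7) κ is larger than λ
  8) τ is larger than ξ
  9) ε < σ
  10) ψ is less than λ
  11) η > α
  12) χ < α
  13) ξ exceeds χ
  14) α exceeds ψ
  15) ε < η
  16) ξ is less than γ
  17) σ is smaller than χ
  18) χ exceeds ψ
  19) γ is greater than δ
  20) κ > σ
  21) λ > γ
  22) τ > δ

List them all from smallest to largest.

The consecutive links are each given: ψ < δ; δ < ε; ε < σ; σ < χ; χ < α; α < η; η < ξ; ξ < γ; γ < λ; λ < κ; κ < τ.

ψ < δ < ε < σ < χ < α < η < ξ < γ < λ < κ < τ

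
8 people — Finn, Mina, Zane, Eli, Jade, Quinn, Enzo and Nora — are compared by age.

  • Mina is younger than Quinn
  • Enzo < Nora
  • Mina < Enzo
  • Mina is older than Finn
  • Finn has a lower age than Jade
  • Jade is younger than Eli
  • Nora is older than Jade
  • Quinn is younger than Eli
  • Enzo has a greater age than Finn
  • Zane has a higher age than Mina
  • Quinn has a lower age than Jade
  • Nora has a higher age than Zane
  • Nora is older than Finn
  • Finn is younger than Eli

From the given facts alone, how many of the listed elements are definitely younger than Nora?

The elements the relations force below Nora are Finn, Mina, Enzo, Quinn, Jade, Zane — no chain reaches any other.
That is 6.

6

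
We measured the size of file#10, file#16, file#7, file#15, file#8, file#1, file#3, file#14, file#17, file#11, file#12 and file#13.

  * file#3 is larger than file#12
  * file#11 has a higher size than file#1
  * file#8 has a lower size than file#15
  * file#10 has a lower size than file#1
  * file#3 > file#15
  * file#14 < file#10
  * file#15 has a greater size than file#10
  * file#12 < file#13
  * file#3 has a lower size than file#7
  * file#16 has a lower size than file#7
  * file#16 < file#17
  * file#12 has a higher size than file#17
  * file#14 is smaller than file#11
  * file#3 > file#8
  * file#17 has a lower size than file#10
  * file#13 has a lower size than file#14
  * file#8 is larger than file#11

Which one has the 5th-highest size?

Chaining the given pairs: file#16 < file#17 < file#12 < file#13 < file#14 < file#10 < file#1 < file#11 < file#8 < file#15 < file#3 < file#7.
The 5th largest is file#11.

file#11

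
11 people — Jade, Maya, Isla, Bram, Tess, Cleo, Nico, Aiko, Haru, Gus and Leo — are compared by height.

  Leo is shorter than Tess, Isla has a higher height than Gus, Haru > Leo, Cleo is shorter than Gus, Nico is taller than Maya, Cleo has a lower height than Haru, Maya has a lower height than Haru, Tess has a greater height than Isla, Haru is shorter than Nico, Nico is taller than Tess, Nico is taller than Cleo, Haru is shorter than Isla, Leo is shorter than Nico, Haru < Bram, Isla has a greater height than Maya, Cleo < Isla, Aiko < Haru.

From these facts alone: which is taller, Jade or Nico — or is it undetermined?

undetermined

Following every chain through Jade: nothing is chained to Jade.
Nico is not reached, and no chain runs the other way from Nico to Jade.
So the given relations leave the order of Jade and Nico undetermined.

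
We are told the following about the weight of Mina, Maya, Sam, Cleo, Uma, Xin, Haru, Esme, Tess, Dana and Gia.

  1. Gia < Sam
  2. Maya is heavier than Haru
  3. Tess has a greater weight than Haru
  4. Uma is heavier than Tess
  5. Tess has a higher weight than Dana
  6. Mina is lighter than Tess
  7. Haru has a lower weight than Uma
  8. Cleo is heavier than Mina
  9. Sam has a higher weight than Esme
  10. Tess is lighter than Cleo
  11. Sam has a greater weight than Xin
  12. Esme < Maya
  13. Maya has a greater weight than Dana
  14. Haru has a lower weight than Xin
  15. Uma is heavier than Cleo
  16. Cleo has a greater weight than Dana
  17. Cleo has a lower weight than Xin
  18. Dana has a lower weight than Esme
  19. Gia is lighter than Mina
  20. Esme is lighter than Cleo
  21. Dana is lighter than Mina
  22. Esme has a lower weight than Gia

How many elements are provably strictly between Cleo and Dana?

4

Chaining upward from Dana reaches: Esme, Gia, Maya, Mina, Tess, Xin, Sam, Uma.
Chaining downward from Cleo reaches: Esme, Gia, Haru, Mina, Tess.
Strictly between Dana and Cleo are those in both lists: Esme, Gia, Mina, Tess — 4 elements.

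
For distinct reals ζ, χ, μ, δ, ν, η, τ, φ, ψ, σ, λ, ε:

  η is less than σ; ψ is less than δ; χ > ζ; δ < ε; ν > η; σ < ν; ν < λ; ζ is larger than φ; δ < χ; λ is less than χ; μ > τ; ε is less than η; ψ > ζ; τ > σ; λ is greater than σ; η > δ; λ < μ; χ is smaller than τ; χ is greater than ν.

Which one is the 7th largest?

Chaining the given pairs: φ < ζ < ψ < δ < ε < η < σ < ν < λ < χ < τ < μ.
The 7th largest is η.

η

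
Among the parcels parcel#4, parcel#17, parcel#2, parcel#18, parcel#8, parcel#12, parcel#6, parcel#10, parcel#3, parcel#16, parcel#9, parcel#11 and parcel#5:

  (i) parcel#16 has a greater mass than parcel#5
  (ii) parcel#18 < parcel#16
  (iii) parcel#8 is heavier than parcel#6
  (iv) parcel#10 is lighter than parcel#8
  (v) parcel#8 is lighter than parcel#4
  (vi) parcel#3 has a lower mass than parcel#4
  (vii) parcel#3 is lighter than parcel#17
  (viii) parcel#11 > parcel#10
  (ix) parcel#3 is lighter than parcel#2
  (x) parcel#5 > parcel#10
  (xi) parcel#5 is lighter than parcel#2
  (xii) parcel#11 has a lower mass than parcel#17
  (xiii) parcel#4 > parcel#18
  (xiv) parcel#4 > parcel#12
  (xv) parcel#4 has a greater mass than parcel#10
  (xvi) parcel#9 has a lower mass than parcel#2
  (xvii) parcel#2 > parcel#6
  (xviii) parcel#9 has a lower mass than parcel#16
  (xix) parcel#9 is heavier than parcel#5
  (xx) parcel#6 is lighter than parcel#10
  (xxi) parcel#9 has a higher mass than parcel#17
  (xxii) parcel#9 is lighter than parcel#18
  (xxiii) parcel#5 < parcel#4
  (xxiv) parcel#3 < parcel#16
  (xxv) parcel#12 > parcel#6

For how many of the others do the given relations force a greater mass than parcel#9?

4

The elements the relations force above parcel#9 are parcel#2, parcel#18, parcel#16, parcel#4 — no chain reaches any other.
That is 4.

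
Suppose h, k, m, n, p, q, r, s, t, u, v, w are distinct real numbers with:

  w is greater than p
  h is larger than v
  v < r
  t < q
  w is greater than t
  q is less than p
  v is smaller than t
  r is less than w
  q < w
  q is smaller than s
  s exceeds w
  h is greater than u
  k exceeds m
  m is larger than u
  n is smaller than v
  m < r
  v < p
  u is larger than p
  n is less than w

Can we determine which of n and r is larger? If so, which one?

r

n < v < t < q < p < u < m < r, by transitivity through v, t, q, p, u, m.
So r is larger.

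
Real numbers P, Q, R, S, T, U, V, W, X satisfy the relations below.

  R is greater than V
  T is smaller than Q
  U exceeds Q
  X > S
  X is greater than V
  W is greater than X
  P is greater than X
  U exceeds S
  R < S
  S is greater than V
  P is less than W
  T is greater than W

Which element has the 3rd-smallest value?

S

Piecing the relations together gives one ordering: V < R < S < X < P < W < T < Q < U.
Counting 3 from the smallest end gives S.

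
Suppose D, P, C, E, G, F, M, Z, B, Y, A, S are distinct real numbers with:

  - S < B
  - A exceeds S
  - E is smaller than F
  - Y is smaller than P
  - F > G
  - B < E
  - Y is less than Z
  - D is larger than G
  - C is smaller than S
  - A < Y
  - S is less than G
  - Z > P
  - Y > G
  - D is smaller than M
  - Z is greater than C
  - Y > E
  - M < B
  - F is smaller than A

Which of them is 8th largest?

M

The consecutive relations fix a unique order: C < S < G < D < M < B < E < F < A < Y < P < Z.
The 8th largest is M.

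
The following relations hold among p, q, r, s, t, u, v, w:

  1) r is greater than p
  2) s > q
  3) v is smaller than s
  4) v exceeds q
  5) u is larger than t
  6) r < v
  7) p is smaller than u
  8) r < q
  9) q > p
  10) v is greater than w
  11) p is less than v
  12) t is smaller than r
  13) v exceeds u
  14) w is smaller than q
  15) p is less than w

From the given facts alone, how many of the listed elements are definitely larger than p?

Directly above p: w, u, r, q, v.
One step further: s (6 so far).
No other element is forced above p by the given relations, so the count is 6.

6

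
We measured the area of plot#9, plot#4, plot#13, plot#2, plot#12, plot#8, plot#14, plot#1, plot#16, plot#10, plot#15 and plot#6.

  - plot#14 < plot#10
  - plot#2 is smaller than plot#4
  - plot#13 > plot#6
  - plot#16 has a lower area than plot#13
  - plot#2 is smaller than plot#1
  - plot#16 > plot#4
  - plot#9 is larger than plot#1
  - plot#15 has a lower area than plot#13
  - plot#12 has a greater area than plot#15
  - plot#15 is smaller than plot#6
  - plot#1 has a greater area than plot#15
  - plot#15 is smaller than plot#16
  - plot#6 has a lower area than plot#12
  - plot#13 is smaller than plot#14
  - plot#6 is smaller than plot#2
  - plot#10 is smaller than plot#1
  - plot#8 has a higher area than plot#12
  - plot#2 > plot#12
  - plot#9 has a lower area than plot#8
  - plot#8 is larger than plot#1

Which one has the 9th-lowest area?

Chaining the given pairs: plot#15 < plot#6 < plot#12 < plot#2 < plot#4 < plot#16 < plot#13 < plot#14 < plot#10 < plot#1 < plot#9 < plot#8.
The 9th smallest is plot#10.

plot#10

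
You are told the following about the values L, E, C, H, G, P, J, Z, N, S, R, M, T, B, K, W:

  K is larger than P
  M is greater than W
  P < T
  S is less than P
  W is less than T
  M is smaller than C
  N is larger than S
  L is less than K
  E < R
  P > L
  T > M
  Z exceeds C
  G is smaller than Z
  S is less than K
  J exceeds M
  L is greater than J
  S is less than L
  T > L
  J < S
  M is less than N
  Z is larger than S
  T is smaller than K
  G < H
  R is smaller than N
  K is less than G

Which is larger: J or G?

J < S and S < L give J < L.
Then L < P extends the chain to P.
With P < T: J < S < L < P < T.
With T < K: J < S < L < P < T < K.
Then K < G extends the chain to G.
So J < G; G is the larger of the two.

G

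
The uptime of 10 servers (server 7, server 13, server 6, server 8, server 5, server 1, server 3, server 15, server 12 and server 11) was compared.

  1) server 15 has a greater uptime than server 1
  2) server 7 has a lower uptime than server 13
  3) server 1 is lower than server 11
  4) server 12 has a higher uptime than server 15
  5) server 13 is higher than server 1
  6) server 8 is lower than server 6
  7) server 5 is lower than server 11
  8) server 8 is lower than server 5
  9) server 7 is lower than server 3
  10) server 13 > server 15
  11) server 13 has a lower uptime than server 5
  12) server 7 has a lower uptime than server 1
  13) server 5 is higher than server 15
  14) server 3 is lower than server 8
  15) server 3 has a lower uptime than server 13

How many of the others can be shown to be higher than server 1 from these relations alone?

Directly above server 1: server 15, server 13, server 11.
One step further: server 12, server 5 (5 so far).
Nothing else is reachable above server 1; 5 in all.

5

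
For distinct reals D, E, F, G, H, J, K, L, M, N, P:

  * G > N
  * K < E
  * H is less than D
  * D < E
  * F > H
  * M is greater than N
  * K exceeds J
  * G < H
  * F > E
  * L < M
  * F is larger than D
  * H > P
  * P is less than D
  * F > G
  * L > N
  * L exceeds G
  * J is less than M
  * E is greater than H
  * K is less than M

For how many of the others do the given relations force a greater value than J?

The elements the relations force above J are K, E, F, M — no chain reaches any other.
That is 4.

4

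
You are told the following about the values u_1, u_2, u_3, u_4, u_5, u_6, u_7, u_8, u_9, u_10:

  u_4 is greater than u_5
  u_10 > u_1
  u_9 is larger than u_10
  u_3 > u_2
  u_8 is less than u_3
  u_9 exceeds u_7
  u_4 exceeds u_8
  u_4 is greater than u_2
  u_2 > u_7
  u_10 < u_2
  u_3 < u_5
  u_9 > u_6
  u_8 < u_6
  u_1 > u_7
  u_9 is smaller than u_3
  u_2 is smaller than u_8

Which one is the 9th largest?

The consecutive relations fix a unique order: u_7 < u_1 < u_10 < u_2 < u_8 < u_6 < u_9 < u_3 < u_5 < u_4.
Counting 9 from the largest end gives u_1.

u_1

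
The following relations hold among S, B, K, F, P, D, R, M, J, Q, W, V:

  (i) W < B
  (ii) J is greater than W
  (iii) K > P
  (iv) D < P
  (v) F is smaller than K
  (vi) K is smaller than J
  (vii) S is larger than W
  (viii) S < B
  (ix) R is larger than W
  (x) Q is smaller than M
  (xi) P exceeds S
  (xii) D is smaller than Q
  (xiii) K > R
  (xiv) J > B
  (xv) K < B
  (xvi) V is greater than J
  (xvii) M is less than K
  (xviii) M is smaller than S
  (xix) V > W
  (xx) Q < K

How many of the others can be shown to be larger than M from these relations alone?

6

The elements the relations force above M are S, P, K, B, J, V — no chain reaches any other.
That is 6.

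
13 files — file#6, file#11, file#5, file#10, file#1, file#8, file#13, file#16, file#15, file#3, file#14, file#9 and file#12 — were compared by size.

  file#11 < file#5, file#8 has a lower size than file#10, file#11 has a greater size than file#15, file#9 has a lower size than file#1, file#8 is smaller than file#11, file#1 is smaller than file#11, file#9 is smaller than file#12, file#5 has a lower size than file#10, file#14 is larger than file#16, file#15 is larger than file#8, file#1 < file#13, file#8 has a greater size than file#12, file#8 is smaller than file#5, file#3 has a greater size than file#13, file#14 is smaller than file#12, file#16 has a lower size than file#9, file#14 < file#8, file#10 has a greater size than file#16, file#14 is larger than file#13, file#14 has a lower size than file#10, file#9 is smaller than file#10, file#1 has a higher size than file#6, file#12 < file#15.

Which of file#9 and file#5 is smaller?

file#9

Chaining the given relations: file#9 < file#1 < file#13 < file#14 < file#12 < file#8 < file#15 < file#11 < file#5.
So file#9 < file#5; file#9 is the smaller of the two.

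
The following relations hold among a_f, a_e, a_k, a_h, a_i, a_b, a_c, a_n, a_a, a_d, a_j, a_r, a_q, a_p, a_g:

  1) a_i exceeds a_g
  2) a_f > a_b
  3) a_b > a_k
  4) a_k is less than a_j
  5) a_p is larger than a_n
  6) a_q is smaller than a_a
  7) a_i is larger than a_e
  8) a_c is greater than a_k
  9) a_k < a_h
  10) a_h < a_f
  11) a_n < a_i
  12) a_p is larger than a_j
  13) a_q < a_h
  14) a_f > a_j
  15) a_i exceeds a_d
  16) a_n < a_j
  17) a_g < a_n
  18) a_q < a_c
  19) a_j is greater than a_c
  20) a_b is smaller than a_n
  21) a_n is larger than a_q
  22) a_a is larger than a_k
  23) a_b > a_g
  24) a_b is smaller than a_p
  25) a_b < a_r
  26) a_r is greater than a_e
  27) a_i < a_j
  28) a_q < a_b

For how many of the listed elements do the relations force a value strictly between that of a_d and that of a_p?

2

The relations place a_d below a_p. An element lies strictly between them when it is forced above a_d and also forced below a_p.
Above a_d: {a_i, a_j, a_f}. Below a_p: {a_g, a_k, a_q, a_e, a_c, a_b, a_n, a_i, a_j}.
Intersection: {a_i, a_j} — 2.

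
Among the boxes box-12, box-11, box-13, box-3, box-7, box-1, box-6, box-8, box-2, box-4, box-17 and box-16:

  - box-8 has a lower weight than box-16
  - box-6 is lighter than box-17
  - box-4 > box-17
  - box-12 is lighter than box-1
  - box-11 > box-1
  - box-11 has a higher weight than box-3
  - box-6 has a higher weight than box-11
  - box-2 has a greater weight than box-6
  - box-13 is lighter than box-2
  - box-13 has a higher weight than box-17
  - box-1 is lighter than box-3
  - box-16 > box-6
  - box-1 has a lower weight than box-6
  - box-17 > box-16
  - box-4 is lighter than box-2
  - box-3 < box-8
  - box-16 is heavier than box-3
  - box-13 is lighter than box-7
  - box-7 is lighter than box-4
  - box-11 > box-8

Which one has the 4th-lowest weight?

Piecing the relations together gives one ordering: box-12 < box-1 < box-3 < box-8 < box-11 < box-6 < box-16 < box-17 < box-13 < box-7 < box-4 < box-2.
The 4th smallest is box-8.

box-8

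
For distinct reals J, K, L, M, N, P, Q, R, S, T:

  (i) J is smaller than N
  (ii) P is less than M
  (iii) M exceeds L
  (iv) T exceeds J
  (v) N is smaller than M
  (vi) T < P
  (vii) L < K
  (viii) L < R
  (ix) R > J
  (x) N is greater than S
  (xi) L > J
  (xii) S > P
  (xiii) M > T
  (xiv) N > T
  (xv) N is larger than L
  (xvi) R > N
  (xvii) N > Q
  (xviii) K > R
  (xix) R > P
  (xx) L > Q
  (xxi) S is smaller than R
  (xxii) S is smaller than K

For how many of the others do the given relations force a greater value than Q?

5

The elements the relations force above Q are L, N, R, K, M — no chain reaches any other.
That is 5.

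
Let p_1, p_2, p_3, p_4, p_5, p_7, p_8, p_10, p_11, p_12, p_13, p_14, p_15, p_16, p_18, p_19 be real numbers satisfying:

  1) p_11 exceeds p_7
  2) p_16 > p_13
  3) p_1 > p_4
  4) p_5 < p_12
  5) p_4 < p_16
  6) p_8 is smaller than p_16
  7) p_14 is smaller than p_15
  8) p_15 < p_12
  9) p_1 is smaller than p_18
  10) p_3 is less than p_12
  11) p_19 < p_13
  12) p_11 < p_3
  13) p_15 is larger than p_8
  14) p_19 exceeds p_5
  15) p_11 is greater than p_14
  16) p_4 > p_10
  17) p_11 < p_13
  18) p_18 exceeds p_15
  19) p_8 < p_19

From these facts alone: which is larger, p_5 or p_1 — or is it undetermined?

Following every chain through p_5: above p_5 we get p_19, p_13, p_16, p_12.
p_1 is not reached, and no chain runs the other way from p_1 to p_5.
So the given relations leave the order of p_5 and p_1 undetermined.

undetermined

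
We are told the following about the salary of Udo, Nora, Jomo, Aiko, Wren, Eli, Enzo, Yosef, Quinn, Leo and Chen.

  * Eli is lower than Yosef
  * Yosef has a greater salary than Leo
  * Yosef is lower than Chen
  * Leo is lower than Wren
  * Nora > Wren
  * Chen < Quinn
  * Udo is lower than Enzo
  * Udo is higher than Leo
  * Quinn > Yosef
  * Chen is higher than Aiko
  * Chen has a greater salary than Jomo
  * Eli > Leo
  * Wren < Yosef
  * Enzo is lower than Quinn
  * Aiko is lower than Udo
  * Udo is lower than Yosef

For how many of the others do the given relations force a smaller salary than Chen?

7

From Chen the given relations immediately reach Aiko, Jomo, Yosef.
From those, Leo, Eli, Wren, Udo — 7 in total.
No other element is forced below Chen by the given relations, so the count is 7.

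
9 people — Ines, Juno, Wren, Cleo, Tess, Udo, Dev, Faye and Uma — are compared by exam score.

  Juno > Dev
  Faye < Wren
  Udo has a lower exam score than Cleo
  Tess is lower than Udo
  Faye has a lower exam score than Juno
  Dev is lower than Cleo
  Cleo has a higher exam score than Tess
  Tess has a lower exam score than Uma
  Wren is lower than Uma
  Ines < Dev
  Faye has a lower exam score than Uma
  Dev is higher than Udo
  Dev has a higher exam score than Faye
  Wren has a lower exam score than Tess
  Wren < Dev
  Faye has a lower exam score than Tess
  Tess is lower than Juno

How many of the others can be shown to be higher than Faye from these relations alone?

From Faye the given relations immediately reach Wren, Tess, Dev, Juno, Uma.
From those, Udo, Cleo — 7 in total.
No other element is forced above Faye by the given relations, so the count is 7.

7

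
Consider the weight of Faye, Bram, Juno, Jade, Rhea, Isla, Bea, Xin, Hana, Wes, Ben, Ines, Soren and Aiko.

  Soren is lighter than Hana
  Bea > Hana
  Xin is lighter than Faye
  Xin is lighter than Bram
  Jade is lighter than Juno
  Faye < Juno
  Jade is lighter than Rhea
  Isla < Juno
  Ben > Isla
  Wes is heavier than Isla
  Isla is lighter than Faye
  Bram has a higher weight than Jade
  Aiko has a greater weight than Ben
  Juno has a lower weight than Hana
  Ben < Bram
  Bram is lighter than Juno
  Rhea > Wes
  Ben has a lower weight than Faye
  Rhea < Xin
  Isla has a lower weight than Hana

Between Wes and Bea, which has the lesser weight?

Wes < Rhea and Rhea < Xin give Wes < Xin.
Then Xin < Faye extends the chain to Faye.
With Faye < Juno: Wes < Rhea < Xin < Faye < Juno.
With Juno < Hana: Wes < Rhea < Xin < Faye < Juno < Hana.
With Hana < Bea: Wes < Rhea < Xin < Faye < Juno < Hana < Bea.
So Wes < Bea; Wes is the lighter of the two.

Wes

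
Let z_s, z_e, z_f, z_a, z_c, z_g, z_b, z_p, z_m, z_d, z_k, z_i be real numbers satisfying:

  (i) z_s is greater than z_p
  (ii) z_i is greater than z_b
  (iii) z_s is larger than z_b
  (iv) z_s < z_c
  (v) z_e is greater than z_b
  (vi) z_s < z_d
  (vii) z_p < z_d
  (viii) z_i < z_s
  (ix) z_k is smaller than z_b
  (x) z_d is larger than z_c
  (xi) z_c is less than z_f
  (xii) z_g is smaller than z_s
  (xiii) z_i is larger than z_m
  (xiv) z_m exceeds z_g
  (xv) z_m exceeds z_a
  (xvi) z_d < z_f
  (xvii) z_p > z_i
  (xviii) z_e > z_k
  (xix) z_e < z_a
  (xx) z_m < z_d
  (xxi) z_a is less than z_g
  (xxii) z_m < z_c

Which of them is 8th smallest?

The consecutive relations fix a unique order: z_k < z_b < z_e < z_a < z_g < z_m < z_i < z_p < z_s < z_c < z_d < z_f.
The 8th smallest is z_p.

z_p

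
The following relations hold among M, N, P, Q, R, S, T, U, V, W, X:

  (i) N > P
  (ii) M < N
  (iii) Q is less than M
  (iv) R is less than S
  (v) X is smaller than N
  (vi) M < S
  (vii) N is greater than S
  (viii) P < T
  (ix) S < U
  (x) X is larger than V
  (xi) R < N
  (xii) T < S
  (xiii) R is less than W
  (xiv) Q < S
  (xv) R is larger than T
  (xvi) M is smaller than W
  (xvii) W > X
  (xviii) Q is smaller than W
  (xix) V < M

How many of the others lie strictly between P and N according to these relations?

The relations place P below N. An element lies strictly between them when it is forced above P and also forced below N.
Above P: {T, R, S, W, U}. Below N: {Q, V, T, M, X, R, S}.
Intersection: {T, R, S} — 3.

3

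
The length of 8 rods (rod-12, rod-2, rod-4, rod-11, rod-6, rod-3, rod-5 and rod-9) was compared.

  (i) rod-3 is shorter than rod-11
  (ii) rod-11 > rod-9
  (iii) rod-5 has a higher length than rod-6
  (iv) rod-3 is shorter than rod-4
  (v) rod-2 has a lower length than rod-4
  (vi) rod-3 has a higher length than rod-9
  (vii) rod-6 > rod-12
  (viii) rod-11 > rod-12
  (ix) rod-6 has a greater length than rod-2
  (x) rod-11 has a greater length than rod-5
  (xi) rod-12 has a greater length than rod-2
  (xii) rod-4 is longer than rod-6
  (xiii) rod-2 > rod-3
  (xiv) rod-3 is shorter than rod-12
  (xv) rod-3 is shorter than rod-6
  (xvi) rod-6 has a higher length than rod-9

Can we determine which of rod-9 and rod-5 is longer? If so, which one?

Following the relations from rod-9: rod-9 < rod-3 < rod-2 < rod-12 < rod-6 < rod-5.
So rod-5 is longer.

rod-5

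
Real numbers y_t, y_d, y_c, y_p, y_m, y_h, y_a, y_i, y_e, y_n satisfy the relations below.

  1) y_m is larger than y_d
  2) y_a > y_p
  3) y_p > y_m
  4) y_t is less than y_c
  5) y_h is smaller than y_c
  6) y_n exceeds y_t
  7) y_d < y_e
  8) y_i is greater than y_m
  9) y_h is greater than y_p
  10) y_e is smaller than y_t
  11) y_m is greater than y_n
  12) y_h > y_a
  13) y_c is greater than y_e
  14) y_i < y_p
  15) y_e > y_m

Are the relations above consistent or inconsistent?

inconsistent

We have y_m < y_e stated directly, yet also y_e < y_t < y_n < y_m by chaining the others — so y_e < y_m. Contradiction.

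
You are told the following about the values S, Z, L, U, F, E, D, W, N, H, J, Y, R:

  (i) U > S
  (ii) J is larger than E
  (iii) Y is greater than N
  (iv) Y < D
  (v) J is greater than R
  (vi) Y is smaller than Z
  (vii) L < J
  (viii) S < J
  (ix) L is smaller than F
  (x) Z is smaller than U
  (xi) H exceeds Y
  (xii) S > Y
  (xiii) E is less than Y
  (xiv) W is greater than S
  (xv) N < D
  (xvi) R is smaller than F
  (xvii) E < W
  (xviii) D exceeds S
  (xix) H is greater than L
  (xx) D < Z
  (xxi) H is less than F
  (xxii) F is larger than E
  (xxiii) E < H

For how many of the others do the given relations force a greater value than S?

5

From S the given relations immediately reach D, J, U, W.
From those, Z — 5 in total.
No other element is forced above S by the given relations, so the count is 5.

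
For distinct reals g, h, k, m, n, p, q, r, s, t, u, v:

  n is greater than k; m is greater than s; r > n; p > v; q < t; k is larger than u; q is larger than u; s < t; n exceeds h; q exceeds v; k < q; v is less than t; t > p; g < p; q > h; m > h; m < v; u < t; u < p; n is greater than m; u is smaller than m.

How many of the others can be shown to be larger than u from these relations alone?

8

The elements the relations force above u are k, m, n, v, q, p, r, t — no chain reaches any other.
That is 8.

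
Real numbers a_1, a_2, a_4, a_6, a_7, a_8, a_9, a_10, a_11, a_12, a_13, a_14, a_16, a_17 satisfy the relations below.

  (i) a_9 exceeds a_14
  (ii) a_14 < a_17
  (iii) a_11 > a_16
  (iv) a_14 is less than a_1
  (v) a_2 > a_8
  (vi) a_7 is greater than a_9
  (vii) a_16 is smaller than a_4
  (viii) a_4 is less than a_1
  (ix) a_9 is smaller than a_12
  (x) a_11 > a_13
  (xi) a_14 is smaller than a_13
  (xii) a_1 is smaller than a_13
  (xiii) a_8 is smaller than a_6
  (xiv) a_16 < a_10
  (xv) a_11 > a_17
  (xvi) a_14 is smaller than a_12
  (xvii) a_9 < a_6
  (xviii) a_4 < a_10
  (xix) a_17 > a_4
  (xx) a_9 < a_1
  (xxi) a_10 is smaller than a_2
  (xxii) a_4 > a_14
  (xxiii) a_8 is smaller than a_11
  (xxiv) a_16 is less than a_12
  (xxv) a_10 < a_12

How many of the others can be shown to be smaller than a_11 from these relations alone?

Directly below a_11: a_8, a_16, a_13, a_17.
One step further: a_14, a_4, a_1 (7 so far).
One step further: a_9 (8 so far).
No other element is forced below a_11 by the given relations, so the count is 8.

8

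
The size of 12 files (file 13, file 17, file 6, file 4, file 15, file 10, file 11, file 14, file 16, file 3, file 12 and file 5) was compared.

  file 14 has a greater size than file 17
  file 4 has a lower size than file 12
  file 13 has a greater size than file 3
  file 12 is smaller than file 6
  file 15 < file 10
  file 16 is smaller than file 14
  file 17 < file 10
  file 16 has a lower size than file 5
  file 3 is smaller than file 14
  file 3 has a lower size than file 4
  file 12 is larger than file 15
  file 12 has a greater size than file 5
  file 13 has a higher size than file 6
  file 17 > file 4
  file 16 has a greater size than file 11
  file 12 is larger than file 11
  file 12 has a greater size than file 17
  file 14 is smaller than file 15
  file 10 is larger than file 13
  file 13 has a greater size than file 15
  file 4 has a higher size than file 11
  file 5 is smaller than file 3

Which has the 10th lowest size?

The consecutive relations fix a unique order: file 11 < file 16 < file 5 < file 3 < file 4 < file 17 < file 14 < file 15 < file 12 < file 6 < file 13 < file 10.
The 10th smallest is file 6.

file 6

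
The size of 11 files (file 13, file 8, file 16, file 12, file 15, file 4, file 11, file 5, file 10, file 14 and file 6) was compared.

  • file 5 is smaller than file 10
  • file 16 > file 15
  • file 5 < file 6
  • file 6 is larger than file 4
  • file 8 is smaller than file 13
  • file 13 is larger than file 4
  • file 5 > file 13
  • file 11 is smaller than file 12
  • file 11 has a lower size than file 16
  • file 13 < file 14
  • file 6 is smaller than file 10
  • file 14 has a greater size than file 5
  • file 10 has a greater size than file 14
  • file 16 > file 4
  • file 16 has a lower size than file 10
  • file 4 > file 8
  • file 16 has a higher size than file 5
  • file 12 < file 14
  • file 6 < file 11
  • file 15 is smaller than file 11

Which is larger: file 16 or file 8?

file 16

file 8 < file 4 and file 4 < file 13 give file 8 < file 13.
Then file 13 < file 5 extends the chain to file 5.
With file 5 < file 6: file 8 < file 4 < file 13 < file 5 < file 6.
Then file 6 < file 11 extends the chain to file 11.
Then file 11 < file 16 extends the chain to file 16.
So file 8 < file 16; file 16 is the larger of the two.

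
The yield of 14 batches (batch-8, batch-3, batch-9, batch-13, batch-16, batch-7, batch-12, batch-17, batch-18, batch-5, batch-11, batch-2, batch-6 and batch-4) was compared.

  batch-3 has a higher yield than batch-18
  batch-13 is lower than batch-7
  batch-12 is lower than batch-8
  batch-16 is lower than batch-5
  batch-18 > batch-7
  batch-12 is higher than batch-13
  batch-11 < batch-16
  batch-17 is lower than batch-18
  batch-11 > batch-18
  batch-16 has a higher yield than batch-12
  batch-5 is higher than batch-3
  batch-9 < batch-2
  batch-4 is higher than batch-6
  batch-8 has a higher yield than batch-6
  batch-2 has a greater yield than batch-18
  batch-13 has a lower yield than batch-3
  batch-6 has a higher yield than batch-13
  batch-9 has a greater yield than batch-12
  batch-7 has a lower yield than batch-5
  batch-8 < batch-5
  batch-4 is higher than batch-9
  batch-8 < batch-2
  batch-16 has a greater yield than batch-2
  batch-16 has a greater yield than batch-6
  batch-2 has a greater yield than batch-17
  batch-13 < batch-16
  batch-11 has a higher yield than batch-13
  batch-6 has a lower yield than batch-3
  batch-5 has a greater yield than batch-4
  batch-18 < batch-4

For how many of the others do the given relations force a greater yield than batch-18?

The elements the relations force above batch-18 are batch-11, batch-3, batch-4, batch-2, batch-16, batch-5 — no chain reaches any other.
That is 6.

6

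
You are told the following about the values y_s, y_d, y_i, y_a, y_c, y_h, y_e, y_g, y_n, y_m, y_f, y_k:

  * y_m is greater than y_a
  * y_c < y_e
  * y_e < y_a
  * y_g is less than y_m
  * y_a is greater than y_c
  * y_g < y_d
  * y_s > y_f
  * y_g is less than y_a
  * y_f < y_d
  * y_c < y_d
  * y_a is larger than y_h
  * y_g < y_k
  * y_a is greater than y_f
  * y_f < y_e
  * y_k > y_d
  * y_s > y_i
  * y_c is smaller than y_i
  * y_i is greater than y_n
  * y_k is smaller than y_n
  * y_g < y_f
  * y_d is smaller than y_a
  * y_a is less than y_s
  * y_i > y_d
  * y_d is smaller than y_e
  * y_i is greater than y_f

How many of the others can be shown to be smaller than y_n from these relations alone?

5

The elements the relations force below y_n are y_c, y_g, y_f, y_d, y_k — no chain reaches any other.
That is 5.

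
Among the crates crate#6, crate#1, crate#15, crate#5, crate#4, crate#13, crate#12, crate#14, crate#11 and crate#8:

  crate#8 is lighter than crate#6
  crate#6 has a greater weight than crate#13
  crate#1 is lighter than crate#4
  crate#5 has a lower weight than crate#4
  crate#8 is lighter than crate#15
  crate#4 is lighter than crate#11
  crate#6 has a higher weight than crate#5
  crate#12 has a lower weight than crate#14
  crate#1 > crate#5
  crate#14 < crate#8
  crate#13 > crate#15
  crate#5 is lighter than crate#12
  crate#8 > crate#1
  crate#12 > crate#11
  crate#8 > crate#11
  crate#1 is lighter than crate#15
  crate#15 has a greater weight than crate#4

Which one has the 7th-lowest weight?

crate#8

Chaining the given pairs: crate#5 < crate#1 < crate#4 < crate#11 < crate#12 < crate#14 < crate#8 < crate#15 < crate#13 < crate#6.
Counting 7 from the smallest end gives crate#8.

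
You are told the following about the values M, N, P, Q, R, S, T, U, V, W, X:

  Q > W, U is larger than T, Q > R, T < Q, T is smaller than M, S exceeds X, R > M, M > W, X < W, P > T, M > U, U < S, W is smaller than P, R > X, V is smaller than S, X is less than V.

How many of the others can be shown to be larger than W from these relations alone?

4

The elements the relations force above W are M, R, Q, P — no chain reaches any other.
That is 4.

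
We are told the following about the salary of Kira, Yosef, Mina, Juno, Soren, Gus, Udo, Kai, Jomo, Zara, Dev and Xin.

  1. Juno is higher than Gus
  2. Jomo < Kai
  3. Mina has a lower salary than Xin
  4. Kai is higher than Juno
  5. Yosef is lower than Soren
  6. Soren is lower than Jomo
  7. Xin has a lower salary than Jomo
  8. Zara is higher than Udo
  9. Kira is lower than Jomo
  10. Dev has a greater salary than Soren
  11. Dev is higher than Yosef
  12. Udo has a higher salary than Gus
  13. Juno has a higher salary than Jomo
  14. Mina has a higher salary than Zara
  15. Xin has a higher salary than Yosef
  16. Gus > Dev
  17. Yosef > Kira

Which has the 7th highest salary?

The consecutive relations fix a unique order: Kira < Yosef < Soren < Dev < Gus < Udo < Zara < Mina < Xin < Jomo < Juno < Kai.
Counting 7 from the largest end gives Udo.

Udo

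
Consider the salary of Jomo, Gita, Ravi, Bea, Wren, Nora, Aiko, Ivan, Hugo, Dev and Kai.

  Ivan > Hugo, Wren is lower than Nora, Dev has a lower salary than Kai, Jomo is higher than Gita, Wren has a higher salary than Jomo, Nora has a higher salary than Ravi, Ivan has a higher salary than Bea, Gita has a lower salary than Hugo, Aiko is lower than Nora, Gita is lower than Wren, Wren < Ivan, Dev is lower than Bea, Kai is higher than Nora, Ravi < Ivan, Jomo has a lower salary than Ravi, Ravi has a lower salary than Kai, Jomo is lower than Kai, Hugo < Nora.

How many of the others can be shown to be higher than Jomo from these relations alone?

The elements the relations force above Jomo are Ravi, Wren, Nora, Kai, Ivan — no chain reaches any other.
That is 5.

5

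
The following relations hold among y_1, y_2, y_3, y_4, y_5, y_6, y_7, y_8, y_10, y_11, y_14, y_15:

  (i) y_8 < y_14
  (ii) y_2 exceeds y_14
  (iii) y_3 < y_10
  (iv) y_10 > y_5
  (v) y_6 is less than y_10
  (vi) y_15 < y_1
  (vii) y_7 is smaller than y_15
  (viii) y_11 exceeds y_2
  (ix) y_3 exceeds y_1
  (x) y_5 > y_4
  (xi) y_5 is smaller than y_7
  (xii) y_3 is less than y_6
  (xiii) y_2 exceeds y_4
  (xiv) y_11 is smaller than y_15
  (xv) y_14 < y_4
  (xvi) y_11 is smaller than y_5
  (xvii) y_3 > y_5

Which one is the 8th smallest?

y_15

Chaining the given pairs: y_8 < y_14 < y_4 < y_2 < y_11 < y_5 < y_7 < y_15 < y_1 < y_3 < y_6 < y_10.
The 8th smallest is y_15.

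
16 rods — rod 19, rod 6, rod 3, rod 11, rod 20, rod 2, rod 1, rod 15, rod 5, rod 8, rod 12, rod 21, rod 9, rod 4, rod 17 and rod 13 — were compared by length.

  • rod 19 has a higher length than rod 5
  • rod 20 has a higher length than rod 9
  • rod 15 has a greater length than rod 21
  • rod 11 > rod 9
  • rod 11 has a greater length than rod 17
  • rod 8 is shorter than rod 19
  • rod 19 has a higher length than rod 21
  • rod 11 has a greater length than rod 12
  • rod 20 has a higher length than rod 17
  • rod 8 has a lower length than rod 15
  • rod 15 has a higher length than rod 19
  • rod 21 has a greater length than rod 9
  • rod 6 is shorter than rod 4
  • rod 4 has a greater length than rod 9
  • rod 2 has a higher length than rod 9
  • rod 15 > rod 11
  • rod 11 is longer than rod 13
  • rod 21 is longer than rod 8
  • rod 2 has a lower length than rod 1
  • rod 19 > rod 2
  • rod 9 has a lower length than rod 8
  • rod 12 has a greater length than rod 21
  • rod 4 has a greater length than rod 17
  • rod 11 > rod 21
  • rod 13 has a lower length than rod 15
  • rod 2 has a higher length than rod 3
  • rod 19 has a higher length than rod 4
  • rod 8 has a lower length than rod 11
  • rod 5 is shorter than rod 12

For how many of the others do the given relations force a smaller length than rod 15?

Directly below rod 15: rod 13, rod 8, rod 21, rod 19, rod 11.
One step further: rod 17, rod 9, rod 5, rod 4, rod 2, rod 12 (11 so far).
One step further: rod 3, rod 6 (13 so far).
No other element is forced below rod 15 by the given relations, so the count is 13.

13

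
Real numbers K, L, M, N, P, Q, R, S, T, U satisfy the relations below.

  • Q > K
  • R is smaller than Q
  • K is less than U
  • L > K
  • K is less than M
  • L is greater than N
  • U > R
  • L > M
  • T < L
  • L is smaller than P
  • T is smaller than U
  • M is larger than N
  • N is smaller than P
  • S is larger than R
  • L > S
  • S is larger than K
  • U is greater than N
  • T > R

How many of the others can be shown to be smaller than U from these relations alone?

4

Directly below U: R, N, K, T.
No other element is forced below U by the given relations, so the count is 4.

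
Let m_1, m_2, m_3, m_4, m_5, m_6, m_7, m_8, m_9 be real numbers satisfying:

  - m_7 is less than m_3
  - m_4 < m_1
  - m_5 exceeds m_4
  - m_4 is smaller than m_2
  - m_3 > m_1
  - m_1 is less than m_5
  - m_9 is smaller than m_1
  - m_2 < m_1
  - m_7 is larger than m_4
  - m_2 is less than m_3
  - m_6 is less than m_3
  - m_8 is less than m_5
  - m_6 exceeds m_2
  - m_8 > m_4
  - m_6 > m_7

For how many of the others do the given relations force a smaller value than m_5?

5

Directly below m_5: m_4, m_1, m_8.
One step further: m_9, m_2 (5 so far).
No other element is forced below m_5 by the given relations, so the count is 5.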